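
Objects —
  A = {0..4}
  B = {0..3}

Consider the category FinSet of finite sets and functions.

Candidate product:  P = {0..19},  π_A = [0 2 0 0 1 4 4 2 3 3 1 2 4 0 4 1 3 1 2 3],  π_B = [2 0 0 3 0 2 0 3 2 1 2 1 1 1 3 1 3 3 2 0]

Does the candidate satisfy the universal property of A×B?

|A|·|B| = 5·4 = 20;  |P| = 20
Check the pairing map k ↦ (π_A(k), π_B(k)):
  0 -> (0,2)
  1 -> (2,0)
  2 -> (0,0)
  3 -> (0,3)
  4 -> (1,0)
  5 -> (4,2)
  6 -> (4,0)
  7 -> (2,3)
  8 -> (3,2)
  9 -> (3,1)
  10 -> (1,2)
  11 -> (2,1)
  12 -> (4,1)
  13 -> (0,1)
  14 -> (4,3)
  15 -> (1,1)
  16 -> (3,3)
  17 -> (1,3)
  18 -> (2,2)
  19 -> (3,0)
distinct pairs in image: 20 / 20 needed
  → bijection onto A×B; projections well-typed.

Answer: VALID PRODUCT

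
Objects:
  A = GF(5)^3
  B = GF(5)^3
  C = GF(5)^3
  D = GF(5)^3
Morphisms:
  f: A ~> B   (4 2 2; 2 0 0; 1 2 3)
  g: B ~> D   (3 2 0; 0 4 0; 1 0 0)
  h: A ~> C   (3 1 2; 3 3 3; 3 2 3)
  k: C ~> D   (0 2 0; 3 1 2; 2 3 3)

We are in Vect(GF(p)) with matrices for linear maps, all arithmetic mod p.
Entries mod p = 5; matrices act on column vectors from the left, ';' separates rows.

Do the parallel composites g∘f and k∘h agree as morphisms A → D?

Answer: COMMUTES

Work:
1) trace f;g:
  e0=[1,0,0] f~>[4,2,1] g~>[1,3,4]
  e1=[0,1,0] f~>[2,0,2] g~>[1,0,2]
  e2=[0,0,1] f~>[2,0,3] g~>[1,0,2]
  composite₁ = (1 1 1; 3 0 0; 4 2 2)
2) trace h;k:
  e0=[1,0,0] h~>[3,3,3] k~>[1,3,4]
  e1=[0,1,0] h~>[1,3,2] k~>[1,0,2]
  e2=[0,0,1] h~>[2,3,3] k~>[1,0,2]
  composite₂ = (1 1 1; 3 0 0; 4 2 2)
Equal? equal; square commutes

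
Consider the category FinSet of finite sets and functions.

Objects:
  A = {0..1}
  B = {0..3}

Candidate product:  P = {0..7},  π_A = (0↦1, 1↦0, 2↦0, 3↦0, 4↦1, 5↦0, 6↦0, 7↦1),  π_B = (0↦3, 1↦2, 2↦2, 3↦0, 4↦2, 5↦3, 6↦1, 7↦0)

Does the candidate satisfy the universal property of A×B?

|A|·|B| = 2·4 = 8;  |P| = 8
Check the pairing map k ↦ (π_A(k), π_B(k)):
  0 ↦ (1,3)
  1 ↦ (0,2)
  2 ↦ (0,2)  ✗ repeats pair of k=1
  3 ↦ (0,0)
  4 ↦ (1,2)
  5 ↦ (0,3)
  6 ↦ (0,1)
  7 ↦ (1,0)
distinct pairs in image: 7 / 8 needed
  → (0,2) hit at k=1 and k=2

Answer: NOT A VALID PRODUCT — duplicate pair at indices 2,1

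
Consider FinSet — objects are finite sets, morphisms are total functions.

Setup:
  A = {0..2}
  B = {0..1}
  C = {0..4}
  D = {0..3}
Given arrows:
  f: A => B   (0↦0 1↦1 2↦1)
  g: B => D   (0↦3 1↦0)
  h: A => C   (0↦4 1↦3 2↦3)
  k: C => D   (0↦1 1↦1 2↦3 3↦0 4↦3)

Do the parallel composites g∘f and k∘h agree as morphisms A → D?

Answer: COMMUTES

Trace:
Along f;g (path 1):
  0 f=>0 g=>3
  1 f=>1 g=>0
  2 f=>1 g=>0
  result₁ = (0↦3 1↦0 2↦0)
Along h;k (path 2):
  0 h=>4 k=>3
  1 h=>3 k=>0
  2 h=>3 k=>0
  result₂ = (0↦3 1↦0 2↦0)
Equal? same morphism ✓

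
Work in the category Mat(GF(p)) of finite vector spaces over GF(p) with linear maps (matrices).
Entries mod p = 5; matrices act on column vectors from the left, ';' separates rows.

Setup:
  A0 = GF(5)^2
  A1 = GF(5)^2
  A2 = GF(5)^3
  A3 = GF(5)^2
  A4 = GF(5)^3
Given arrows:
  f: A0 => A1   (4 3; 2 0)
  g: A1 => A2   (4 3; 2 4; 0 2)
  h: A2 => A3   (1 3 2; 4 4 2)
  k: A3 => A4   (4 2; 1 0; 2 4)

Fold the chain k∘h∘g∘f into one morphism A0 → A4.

Answer: (2 4; 3 0; 1 3)

Derivation:
  e0=⟨1,0⟩ f=>⟨4,2⟩ g=>⟨2,1,4⟩ h=>⟨3,0⟩ k=>⟨2,3,1⟩
  e1=⟨0,1⟩ f=>⟨3,0⟩ g=>⟨2,1,0⟩ h=>⟨0,2⟩ k=>⟨4,0,3⟩
result: (2 4; 3 0; 1 3)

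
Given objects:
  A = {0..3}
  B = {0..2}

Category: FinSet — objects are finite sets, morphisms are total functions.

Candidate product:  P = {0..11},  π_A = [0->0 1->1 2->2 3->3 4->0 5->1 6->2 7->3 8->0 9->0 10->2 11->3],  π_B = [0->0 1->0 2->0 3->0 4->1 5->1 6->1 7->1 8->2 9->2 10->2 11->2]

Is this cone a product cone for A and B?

|A|·|B| = 4·3 = 12;  |P| = 12
Check the pairing map k ↦ (π_A(k), π_B(k)):
  0 -> (0,0)
  1 -> (1,0)
  2 -> (2,0)
  3 -> (3,0)
  4 -> (0,1)
  5 -> (1,1)
  6 -> (2,1)
  7 -> (3,1)
  8 -> (0,2)
  9 -> (0,2)  ✗ repeats pair of k=8
  10 -> (2,2)
  11 -> (3,2)
distinct pairs in image: 11 / 12 needed
  → (0,2) hit at k=8 and k=9

Answer: NOT A VALID PRODUCT — duplicate pair at indices 8,9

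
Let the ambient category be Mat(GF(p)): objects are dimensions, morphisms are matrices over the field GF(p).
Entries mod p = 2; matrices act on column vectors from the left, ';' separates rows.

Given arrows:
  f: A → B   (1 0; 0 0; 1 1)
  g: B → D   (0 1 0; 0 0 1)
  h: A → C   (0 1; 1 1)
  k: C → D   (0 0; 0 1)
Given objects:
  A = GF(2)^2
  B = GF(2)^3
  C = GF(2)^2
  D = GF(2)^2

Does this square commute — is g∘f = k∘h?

Path 1 = f;g:
  e0=(1,0) f→(1,0,1) g→(0,1)
  e1=(0,1) f→(0,0,1) g→(0,1)
  composite₁ = (0 0; 1 1)
Path 2 = h;k:
  e0=(1,0) h→(0,1) k→(0,1)
  e1=(0,1) h→(1,1) k→(0,1)
  composite₂ = (0 0; 1 1)
Equal? YES — commutes

Answer: COMMUTES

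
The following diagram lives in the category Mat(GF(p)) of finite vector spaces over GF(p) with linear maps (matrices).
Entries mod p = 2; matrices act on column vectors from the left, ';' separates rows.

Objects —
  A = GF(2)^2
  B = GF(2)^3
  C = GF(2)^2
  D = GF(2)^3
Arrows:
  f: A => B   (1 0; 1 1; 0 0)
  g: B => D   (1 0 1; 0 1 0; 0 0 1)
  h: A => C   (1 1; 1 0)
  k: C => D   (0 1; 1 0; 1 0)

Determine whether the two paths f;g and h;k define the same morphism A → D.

Answer: DOES NOT COMMUTE

Derivation:
1) trace f;g:
  e0=[1,0] f=>[1,1,0] g=>[1,1,0]
  e1=[0,1] f=>[0,1,0] g=>[0,1,0]
  ⟦path⟧₁ = (1 0; 1 1; 0 0)
2) trace h;k:
  e0=[1,0] h=>[1,1] k=>[1,1,1]
  e1=[0,1] h=>[1,0] k=>[0,1,1]
  ⟦path⟧₂ = (1 0; 1 1; 1 1)
Equal? differ; not commutative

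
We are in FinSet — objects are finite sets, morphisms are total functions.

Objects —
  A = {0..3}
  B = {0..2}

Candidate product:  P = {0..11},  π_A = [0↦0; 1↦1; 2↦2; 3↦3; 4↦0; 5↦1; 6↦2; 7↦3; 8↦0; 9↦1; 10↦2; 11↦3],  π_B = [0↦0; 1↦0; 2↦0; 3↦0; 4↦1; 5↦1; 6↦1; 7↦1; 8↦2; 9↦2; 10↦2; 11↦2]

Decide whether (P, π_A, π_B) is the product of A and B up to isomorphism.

|A|·|B| = 4·3 = 12;  |P| = 12
Check the pairing map k ↦ (π_A(k), π_B(k)):
  0 ↦ (0,0)
  1 ↦ (1,0)
  2 ↦ (2,0)
  3 ↦ (3,0)
  4 ↦ (0,1)
  5 ↦ (1,1)
  6 ↦ (2,1)
  7 ↦ (3,1)
  8 ↦ (0,2)
  9 ↦ (1,2)
  10 ↦ (2,2)
  11 ↦ (3,2)
distinct pairs in image: 12 / 12 needed
  → bijection onto A×B; projections well-typed.

Answer: VALID PRODUCT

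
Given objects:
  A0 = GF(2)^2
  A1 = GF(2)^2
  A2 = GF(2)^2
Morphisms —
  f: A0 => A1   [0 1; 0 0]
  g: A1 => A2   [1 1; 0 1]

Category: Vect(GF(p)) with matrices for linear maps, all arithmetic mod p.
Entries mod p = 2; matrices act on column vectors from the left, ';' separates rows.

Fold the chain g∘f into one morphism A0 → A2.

Answer: [0 1; 0 0]

Derivation:
  e0=[1,0] f=>[0,0] g=>[0,0]
  e1=[0,1] f=>[1,0] g=>[1,0]
⟦path⟧: [0 1; 0 0]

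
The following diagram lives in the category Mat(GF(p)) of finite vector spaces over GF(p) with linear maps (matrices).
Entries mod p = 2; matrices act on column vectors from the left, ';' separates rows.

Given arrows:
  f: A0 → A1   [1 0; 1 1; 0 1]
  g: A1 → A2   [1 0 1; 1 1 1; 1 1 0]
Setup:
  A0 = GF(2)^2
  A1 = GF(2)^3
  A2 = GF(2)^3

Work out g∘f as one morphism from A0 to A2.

Answer: [1 1; 0 0; 0 1]

Derivation:
  e0=⟨1,0⟩ f→⟨1,1,0⟩ g→⟨1,0,0⟩
  e1=⟨0,1⟩ f→⟨0,1,1⟩ g→⟨1,0,1⟩
⟦path⟧: [1 1; 0 0; 0 1]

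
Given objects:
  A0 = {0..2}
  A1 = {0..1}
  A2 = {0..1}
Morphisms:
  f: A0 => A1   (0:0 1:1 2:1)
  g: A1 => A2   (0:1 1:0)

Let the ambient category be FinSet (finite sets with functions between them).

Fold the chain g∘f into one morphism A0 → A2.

  0 f=>0 g=>1
  1 f=>1 g=>0
  2 f=>1 g=>0
composite: (0:1 1:0 2:0)

Answer: (0:1 1:0 2:0)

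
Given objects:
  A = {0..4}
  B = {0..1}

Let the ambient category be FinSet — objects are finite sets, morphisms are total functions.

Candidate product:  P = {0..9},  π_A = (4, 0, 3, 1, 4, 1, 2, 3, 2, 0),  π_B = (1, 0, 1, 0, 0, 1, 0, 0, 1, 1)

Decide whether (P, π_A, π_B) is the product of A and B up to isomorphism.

|A|·|B| = 5·2 = 10;  |P| = 10
Check the pairing map k ↦ (π_A(k), π_B(k)):
  0 ↦ (4,1)
  1 ↦ (0,0)
  2 ↦ (3,1)
  3 ↦ (1,0)
  4 ↦ (4,0)
  5 ↦ (1,1)
  6 ↦ (2,0)
  7 ↦ (3,0)
  8 ↦ (2,1)
  9 ↦ (0,1)
distinct pairs in image: 10 / 10 needed
  → bijection onto A×B; projections well-typed.

Answer: VALID PRODUCT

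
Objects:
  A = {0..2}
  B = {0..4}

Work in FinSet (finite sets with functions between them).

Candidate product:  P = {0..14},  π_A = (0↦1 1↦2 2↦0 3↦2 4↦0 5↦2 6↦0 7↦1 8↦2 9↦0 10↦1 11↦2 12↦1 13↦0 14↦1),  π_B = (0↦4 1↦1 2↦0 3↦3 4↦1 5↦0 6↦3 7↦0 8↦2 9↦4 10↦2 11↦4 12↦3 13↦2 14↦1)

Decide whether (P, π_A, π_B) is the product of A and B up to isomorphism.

Answer: VALID PRODUCT

Work:
|A|·|B| = 3·5 = 15;  |P| = 15
Check the pairing map k ↦ (π_A(k), π_B(k)):
  0 ↦ (1,4)
  1 ↦ (2,1)
  2 ↦ (0,0)
  3 ↦ (2,3)
  4 ↦ (0,1)
  5 ↦ (2,0)
  6 ↦ (0,3)
  7 ↦ (1,0)
  8 ↦ (2,2)
  9 ↦ (0,4)
  10 ↦ (1,2)
  11 ↦ (2,4)
  12 ↦ (1,3)
  13 ↦ (0,2)
  14 ↦ (1,1)
distinct pairs in image: 15 / 15 needed
  → bijection onto A×B; projections well-typed.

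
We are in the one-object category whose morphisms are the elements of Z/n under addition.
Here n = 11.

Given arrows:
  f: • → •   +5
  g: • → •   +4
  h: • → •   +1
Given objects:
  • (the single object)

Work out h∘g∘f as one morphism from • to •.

Answer: +10

Derivation:
  0 +5≡5 +4≡9 +1≡10  (mod 11)
composite: +10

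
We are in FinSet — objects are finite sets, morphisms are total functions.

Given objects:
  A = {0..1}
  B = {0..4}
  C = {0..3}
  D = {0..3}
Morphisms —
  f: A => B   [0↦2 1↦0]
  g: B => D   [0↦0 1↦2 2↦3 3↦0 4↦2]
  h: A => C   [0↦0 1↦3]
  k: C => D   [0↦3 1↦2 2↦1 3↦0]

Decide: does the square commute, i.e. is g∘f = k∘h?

Along f;g (path 1):
  0 f=>2 g=>3
  1 f=>0 g=>0
  composite₁ = [0↦3 1↦0]
Along h;k (path 2):
  0 h=>0 k=>3
  1 h=>3 k=>0
  composite₂ = [0↦3 1↦0]
Equal? same morphism ✓

Answer: COMMUTES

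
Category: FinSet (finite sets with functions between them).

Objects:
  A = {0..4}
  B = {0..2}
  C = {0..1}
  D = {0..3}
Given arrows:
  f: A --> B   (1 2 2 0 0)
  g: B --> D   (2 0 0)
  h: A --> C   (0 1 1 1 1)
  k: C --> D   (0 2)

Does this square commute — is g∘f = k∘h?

Answer: DOES NOT COMMUTE

Trace:
1) trace f;g:
  0 f-->1 g-->0
  1 f-->2 g-->0
  2 f-->2 g-->0
  3 f-->0 g-->2
  4 f-->0 g-->2
  composite₁ = (0 0 0 2 2)
2) trace h;k:
  0 h-->0 k-->0
  1 h-->1 k-->2
  2 h-->1 k-->2
  3 h-->1 k-->2
  4 h-->1 k-->2
  composite₂ = (0 2 2 2 2)
Equal? differ; not commutative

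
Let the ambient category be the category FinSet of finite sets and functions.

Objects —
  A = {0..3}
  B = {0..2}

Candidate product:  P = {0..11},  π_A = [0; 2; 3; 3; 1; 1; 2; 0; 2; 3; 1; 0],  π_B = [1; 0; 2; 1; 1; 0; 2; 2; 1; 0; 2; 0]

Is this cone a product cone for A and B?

|A|·|B| = 4·3 = 12;  |P| = 12
Check the pairing map k ↦ (π_A(k), π_B(k)):
  0 ↦ (0,1)
  1 ↦ (2,0)
  2 ↦ (3,2)
  3 ↦ (3,1)
  4 ↦ (1,1)
  5 ↦ (1,0)
  6 ↦ (2,2)
  7 ↦ (0,2)
  8 ↦ (2,1)
  9 ↦ (3,0)
  10 ↦ (1,2)
  11 ↦ (0,0)
distinct pairs in image: 12 / 12 needed
  → bijection onto A×B; projections well-typed.

Answer: VALID PRODUCT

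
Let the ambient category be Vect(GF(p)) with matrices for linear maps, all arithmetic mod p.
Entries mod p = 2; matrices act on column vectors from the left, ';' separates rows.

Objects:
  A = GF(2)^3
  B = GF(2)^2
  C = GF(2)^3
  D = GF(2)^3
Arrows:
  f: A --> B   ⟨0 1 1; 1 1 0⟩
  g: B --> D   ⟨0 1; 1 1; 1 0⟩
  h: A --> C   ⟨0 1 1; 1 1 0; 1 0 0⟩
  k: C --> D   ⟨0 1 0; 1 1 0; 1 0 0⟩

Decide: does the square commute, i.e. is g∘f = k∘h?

Answer: COMMUTES

Work:
Path 1 = f;g:
  e0=⟨1,0,0⟩ f-->⟨0,1⟩ g-->⟨1,1,0⟩
  e1=⟨0,1,0⟩ f-->⟨1,1⟩ g-->⟨1,0,1⟩
  e2=⟨0,0,1⟩ f-->⟨1,0⟩ g-->⟨0,1,1⟩
  result₁ = ⟨1 1 0; 1 0 1; 0 1 1⟩
Path 2 = h;k:
  e0=⟨1,0,0⟩ h-->⟨0,1,1⟩ k-->⟨1,1,0⟩
  e1=⟨0,1,0⟩ h-->⟨1,1,0⟩ k-->⟨1,0,1⟩
  e2=⟨0,0,1⟩ h-->⟨1,0,0⟩ k-->⟨0,1,1⟩
  result₂ = ⟨1 1 0; 1 0 1; 0 1 1⟩
Equal? equal; square commutes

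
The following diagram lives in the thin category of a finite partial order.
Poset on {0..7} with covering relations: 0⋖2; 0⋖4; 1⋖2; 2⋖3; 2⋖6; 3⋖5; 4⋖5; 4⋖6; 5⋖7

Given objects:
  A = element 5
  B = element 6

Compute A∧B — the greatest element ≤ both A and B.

Answer: NO MEET EXISTS

Work:
{x : x≤A ∧ x≤B} = {0,1,2,4}  (A=5, B=6)
  maximal lower bounds 2 and 4 are incomparable: neither 2≤4 nor 4≤2
→ no greatest lower bound exists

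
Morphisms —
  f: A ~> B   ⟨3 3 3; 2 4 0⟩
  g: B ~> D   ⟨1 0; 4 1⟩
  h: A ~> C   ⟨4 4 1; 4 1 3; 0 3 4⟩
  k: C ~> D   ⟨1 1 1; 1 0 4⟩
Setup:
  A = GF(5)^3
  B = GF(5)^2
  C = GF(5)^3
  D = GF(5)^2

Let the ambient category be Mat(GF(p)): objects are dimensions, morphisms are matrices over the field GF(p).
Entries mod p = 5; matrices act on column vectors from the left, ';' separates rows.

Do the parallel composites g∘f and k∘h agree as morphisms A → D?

1) trace f;g:
  e0=⟨1,0,0⟩ f~>⟨3,2⟩ g~>⟨3,4⟩
  e1=⟨0,1,0⟩ f~>⟨3,4⟩ g~>⟨3,1⟩
  e2=⟨0,0,1⟩ f~>⟨3,0⟩ g~>⟨3,2⟩
  result₁ = ⟨3 3 3; 4 1 2⟩
2) trace h;k:
  e0=⟨1,0,0⟩ h~>⟨4,4,0⟩ k~>⟨3,4⟩
  e1=⟨0,1,0⟩ h~>⟨4,1,3⟩ k~>⟨3,1⟩
  e2=⟨0,0,1⟩ h~>⟨1,3,4⟩ k~>⟨3,2⟩
  result₂ = ⟨3 3 3; 4 1 2⟩
Equal? equal; square commutes

Answer: COMMUTES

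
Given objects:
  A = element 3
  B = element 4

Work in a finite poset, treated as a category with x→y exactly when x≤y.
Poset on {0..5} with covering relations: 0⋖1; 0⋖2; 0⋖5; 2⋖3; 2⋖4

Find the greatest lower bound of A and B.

{x : x<=A ∧ x<=B} = {0,2}  (A=3, B=4)
  0 <= 2
  2 <= 2
glb = 2

Answer: A∧B = 2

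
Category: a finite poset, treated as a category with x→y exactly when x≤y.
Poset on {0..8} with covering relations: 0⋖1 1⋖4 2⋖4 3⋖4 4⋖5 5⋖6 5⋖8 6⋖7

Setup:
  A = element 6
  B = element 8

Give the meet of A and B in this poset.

Answer: A∧B = 5

Work:
{x : x<=A ∧ x<=B} = {0,1,2,3,4,5}  (A=6, B=8)
  0 <= 5
  1 <= 5
  2 <= 5
  3 <= 5
  4 <= 5
  5 <= 5
glb = 5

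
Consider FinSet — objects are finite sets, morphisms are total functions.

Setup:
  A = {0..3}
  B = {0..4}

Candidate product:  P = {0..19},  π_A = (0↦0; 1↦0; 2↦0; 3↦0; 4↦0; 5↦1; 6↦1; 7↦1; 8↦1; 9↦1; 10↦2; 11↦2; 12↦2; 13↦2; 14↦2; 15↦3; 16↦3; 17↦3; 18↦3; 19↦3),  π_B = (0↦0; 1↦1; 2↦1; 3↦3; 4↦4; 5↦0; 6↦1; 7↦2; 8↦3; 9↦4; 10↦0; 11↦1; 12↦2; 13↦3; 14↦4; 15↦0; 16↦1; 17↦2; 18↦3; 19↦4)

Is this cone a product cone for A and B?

Answer: NOT A VALID PRODUCT — duplicate pair at indices 1,2

Trace:
|A|·|B| = 4·5 = 20;  |P| = 20
Check the pairing map k ↦ (π_A(k), π_B(k)):
  0 ↦ (0,0)
  1 ↦ (0,1)
  2 ↦ (0,1)  ✗ repeats pair of k=1
  3 ↦ (0,3)
  4 ↦ (0,4)
  5 ↦ (1,0)
  6 ↦ (1,1)
  7 ↦ (1,2)
  8 ↦ (1,3)
  9 ↦ (1,4)
  10 ↦ (2,0)
  11 ↦ (2,1)
  12 ↦ (2,2)
  13 ↦ (2,3)
  14 ↦ (2,4)
  15 ↦ (3,0)
  16 ↦ (3,1)
  17 ↦ (3,2)
  18 ↦ (3,3)
  19 ↦ (3,4)
distinct pairs in image: 19 / 20 needed
  → (0,1) hit at k=1 and k=2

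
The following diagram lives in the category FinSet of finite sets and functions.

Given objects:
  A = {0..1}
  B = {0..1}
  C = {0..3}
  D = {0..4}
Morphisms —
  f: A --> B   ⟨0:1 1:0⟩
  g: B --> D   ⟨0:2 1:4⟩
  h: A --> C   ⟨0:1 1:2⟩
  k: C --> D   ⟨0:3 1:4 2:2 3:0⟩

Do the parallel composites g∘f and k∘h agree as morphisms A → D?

1) trace f;g:
  0 f-->1 g-->4
  1 f-->0 g-->2
  ⟦path⟧₁ = ⟨0:4 1:2⟩
2) trace h;k:
  0 h-->1 k-->4
  1 h-->2 k-->2
  ⟦path⟧₂ = ⟨0:4 1:2⟩
Equal? same morphism ✓

Answer: COMMUTES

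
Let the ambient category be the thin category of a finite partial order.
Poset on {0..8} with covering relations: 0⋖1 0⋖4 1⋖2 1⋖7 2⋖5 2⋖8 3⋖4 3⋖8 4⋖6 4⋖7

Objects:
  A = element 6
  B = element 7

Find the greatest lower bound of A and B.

{x : x<=A ∧ x<=B} = {0,3,4}  (A=6, B=7)
  0 <= 4
  3 <= 4
  4 <= 4
glb = 4

Answer: A∧B = 4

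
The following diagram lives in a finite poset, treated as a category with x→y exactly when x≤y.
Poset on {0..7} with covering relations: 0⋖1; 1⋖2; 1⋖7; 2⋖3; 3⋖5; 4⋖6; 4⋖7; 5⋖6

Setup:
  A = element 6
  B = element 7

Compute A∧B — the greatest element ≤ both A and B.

Answer: NO MEET EXISTS

Derivation:
Common predecessors of 6,7: {0,1,4}
  maximal lower bounds 1 and 4 are incomparable: neither 1<=4 nor 4<=1
→ no greatest lower bound exists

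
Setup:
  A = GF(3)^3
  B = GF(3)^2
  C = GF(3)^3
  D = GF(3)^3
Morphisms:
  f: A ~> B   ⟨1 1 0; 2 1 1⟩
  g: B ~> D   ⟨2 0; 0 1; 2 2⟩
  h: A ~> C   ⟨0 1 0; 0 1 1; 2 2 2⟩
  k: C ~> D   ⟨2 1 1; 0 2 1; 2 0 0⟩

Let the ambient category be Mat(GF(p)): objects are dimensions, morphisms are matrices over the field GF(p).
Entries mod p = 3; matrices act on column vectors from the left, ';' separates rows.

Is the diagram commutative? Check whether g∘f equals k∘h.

Along f;g (path 1):
  e0=⟨1,0,0⟩ f~>⟨1,2⟩ g~>⟨2,2,0⟩
  e1=⟨0,1,0⟩ f~>⟨1,1⟩ g~>⟨2,1,1⟩
  e2=⟨0,0,1⟩ f~>⟨0,1⟩ g~>⟨0,1,2⟩
  result₁ = ⟨2 2 0; 2 1 1; 0 1 2⟩
Along h;k (path 2):
  e0=⟨1,0,0⟩ h~>⟨0,0,2⟩ k~>⟨2,2,0⟩
  e1=⟨0,1,0⟩ h~>⟨1,1,2⟩ k~>⟨2,1,2⟩
  e2=⟨0,0,1⟩ h~>⟨0,1,2⟩ k~>⟨0,1,0⟩
  result₂ = ⟨2 2 0; 2 1 1; 0 2 0⟩
Equal? distinct morphisms ✗

Answer: DOES NOT COMMUTE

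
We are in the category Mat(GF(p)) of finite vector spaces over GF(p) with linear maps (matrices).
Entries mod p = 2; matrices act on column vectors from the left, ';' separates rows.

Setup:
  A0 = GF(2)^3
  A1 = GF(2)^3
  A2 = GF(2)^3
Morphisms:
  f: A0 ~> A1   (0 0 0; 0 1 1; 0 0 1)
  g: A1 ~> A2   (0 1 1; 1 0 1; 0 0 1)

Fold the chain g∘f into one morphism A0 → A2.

Answer: (0 1 0; 0 0 1; 0 0 1)

Work:
  e0=(1,0,0) f~>(0,0,0) g~>(0,0,0)
  e1=(0,1,0) f~>(0,1,0) g~>(1,0,0)
  e2=(0,0,1) f~>(0,1,1) g~>(0,1,1)
composite: (0 1 0; 0 0 1; 0 0 1)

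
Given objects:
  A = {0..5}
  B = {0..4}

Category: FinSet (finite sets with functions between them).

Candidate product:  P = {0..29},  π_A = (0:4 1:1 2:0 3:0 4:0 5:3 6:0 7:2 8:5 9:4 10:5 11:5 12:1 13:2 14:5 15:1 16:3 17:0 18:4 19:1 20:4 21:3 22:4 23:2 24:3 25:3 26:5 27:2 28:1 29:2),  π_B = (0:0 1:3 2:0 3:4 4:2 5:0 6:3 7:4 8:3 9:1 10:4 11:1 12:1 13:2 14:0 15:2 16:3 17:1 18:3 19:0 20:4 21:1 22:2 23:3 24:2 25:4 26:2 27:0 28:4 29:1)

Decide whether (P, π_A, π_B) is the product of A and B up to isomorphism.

Answer: VALID PRODUCT

Work:
|A|·|B| = 6·5 = 30;  |P| = 30
Check the pairing map k ↦ (π_A(k), π_B(k)):
  0 : (4,0)
  1 : (1,3)
  2 : (0,0)
  3 : (0,4)
  4 : (0,2)
  5 : (3,0)
  6 : (0,3)
  7 : (2,4)
  8 : (5,3)
  9 : (4,1)
  10 : (5,4)
  11 : (5,1)
  12 : (1,1)
  13 : (2,2)
  14 : (5,0)
  15 : (1,2)
  16 : (3,3)
  17 : (0,1)
  18 : (4,3)
  19 : (1,0)
  20 : (4,4)
  21 : (3,1)
  22 : (4,2)
  23 : (2,3)
  24 : (3,2)
  25 : (3,4)
  26 : (5,2)
  27 : (2,0)
  28 : (1,4)
  29 : (2,1)
distinct pairs in image: 30 / 30 needed
  → bijection onto A×B; projections well-typed.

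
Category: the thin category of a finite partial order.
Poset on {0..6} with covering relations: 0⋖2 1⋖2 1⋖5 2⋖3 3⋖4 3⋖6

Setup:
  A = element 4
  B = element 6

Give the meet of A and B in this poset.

{x : x<=A ∧ x<=B} = {0,1,2,3}  (A=4, B=6)
  0 <= 3
  1 <= 3
  2 <= 3
  3 <= 3
glb = 3

Answer: A∧B = 3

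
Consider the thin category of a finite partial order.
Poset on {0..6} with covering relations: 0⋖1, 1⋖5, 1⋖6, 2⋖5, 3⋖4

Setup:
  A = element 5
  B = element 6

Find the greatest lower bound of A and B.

Answer: A∧B = 1

Trace:
Common predecessors of 5,6: {0,1}
  0 <= 1
  1 <= 1
glb = 1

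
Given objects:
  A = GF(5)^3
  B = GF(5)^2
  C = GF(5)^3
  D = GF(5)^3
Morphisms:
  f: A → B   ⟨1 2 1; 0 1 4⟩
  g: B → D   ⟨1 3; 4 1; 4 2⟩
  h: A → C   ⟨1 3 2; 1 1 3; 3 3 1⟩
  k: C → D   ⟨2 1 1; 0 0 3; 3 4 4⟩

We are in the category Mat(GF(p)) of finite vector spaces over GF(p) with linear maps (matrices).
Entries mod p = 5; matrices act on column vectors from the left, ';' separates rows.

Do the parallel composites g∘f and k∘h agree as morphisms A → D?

1) trace f;g:
  e0=⟨1,0,0⟩ f→⟨1,0⟩ g→⟨1,4,4⟩
  e1=⟨0,1,0⟩ f→⟨2,1⟩ g→⟨0,4,0⟩
  e2=⟨0,0,1⟩ f→⟨1,4⟩ g→⟨3,3,2⟩
  ⟦path⟧₁ = ⟨1 0 3; 4 4 3; 4 0 2⟩
2) trace h;k:
  e0=⟨1,0,0⟩ h→⟨1,1,3⟩ k→⟨1,4,4⟩
  e1=⟨0,1,0⟩ h→⟨3,1,3⟩ k→⟨0,4,0⟩
  e2=⟨0,0,1⟩ h→⟨2,3,1⟩ k→⟨3,3,2⟩
  ⟦path⟧₂ = ⟨1 0 3; 4 4 3; 4 0 2⟩
Equal? same morphism ✓

Answer: COMMUTES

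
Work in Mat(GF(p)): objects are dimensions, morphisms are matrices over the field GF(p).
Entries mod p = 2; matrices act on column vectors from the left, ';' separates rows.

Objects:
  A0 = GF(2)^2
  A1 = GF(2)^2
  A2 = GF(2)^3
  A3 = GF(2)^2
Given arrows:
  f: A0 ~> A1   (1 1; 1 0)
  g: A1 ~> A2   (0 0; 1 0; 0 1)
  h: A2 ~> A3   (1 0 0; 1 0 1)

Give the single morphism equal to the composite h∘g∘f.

Answer: (0 0; 1 0)

Trace:
  e0=⟨1,0⟩ f~>⟨1,1⟩ g~>⟨0,1,1⟩ h~>⟨0,1⟩
  e1=⟨0,1⟩ f~>⟨1,0⟩ g~>⟨0,1,0⟩ h~>⟨0,0⟩
composite: (0 0; 1 0)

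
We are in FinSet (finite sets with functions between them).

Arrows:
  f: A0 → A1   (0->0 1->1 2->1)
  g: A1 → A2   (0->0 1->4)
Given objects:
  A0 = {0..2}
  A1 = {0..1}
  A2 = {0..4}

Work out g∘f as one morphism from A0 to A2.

Answer: (0->0 1->4 2->4)

Derivation:
  0 f→0 g→0
  1 f→1 g→4
  2 f→1 g→4
result: (0->0 1->4 2->4)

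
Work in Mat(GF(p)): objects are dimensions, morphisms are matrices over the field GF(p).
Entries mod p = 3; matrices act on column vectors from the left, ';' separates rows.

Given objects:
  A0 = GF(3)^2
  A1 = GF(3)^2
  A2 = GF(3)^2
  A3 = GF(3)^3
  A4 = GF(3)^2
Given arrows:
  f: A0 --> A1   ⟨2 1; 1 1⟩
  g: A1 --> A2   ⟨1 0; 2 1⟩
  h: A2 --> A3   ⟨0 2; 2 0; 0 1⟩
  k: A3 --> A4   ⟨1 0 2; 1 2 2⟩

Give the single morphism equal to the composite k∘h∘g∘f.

  e0=[1,0] f-->[2,1] g-->[2,2] h-->[1,1,2] k-->[2,1]
  e1=[0,1] f-->[1,1] g-->[1,0] h-->[0,2,0] k-->[0,1]
result: ⟨2 0; 1 1⟩

Answer: ⟨2 0; 1 1⟩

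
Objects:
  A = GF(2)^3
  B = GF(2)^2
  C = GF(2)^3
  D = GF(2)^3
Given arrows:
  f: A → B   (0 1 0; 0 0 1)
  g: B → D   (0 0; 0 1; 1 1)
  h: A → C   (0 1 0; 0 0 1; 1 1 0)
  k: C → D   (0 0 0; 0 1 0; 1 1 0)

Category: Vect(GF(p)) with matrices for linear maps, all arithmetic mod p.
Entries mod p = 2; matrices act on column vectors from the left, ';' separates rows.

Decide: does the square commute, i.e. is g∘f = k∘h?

Answer: COMMUTES

Work:
1) trace f;g:
  e0=(1,0,0) f→(0,0) g→(0,0,0)
  e1=(0,1,0) f→(1,0) g→(0,0,1)
  e2=(0,0,1) f→(0,1) g→(0,1,1)
  composite₁ = (0 0 0; 0 0 1; 0 1 1)
2) trace h;k:
  e0=(1,0,0) h→(0,0,1) k→(0,0,0)
  e1=(0,1,0) h→(1,0,1) k→(0,0,1)
  e2=(0,0,1) h→(0,1,0) k→(0,1,1)
  composite₂ = (0 0 0; 0 0 1; 0 1 1)
Equal? equal; square commutes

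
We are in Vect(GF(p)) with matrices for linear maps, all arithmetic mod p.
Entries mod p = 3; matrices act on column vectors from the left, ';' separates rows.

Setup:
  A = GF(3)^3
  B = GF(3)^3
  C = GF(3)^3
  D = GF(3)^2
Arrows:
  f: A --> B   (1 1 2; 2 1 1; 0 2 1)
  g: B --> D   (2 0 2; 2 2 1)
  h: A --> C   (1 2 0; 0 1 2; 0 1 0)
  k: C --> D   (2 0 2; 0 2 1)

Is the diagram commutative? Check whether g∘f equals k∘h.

Along f;g (path 1):
  e0=[1,0,0] f-->[1,2,0] g-->[2,0]
  e1=[0,1,0] f-->[1,1,2] g-->[0,0]
  e2=[0,0,1] f-->[2,1,1] g-->[0,1]
  composite₁ = (2 0 0; 0 0 1)
Along h;k (path 2):
  e0=[1,0,0] h-->[1,0,0] k-->[2,0]
  e1=[0,1,0] h-->[2,1,1] k-->[0,0]
  e2=[0,0,1] h-->[0,2,0] k-->[0,1]
  composite₂ = (2 0 0; 0 0 1)
Equal? same morphism ✓

Answer: COMMUTES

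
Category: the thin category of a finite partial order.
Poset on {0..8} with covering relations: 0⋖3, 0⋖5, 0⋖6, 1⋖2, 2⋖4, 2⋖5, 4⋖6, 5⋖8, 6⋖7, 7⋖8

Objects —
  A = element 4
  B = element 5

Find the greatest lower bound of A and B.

Answer: A∧B = 2

Derivation:
Common predecessors of 4,5: {1,2}
  1 ⊑ 2
  2 ⊑ 2
glb = 2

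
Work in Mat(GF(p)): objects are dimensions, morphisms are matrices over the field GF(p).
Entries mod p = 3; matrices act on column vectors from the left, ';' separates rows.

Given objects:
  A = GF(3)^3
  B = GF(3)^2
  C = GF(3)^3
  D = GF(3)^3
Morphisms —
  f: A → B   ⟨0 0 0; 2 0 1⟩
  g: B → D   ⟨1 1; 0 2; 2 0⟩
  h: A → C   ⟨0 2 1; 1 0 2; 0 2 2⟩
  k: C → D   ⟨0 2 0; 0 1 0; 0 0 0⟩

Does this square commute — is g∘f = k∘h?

Answer: COMMUTES

Trace:
Path 1 = f;g:
  e0=⟨1,0,0⟩ f→⟨0,2⟩ g→⟨2,1,0⟩
  e1=⟨0,1,0⟩ f→⟨0,0⟩ g→⟨0,0,0⟩
  e2=⟨0,0,1⟩ f→⟨0,1⟩ g→⟨1,2,0⟩
  composite₁ = ⟨2 0 1; 1 0 2; 0 0 0⟩
Path 2 = h;k:
  e0=⟨1,0,0⟩ h→⟨0,1,0⟩ k→⟨2,1,0⟩
  e1=⟨0,1,0⟩ h→⟨2,0,2⟩ k→⟨0,0,0⟩
  e2=⟨0,0,1⟩ h→⟨1,2,2⟩ k→⟨1,2,0⟩
  composite₂ = ⟨2 0 1; 1 0 2; 0 0 0⟩
Equal? equal; square commutes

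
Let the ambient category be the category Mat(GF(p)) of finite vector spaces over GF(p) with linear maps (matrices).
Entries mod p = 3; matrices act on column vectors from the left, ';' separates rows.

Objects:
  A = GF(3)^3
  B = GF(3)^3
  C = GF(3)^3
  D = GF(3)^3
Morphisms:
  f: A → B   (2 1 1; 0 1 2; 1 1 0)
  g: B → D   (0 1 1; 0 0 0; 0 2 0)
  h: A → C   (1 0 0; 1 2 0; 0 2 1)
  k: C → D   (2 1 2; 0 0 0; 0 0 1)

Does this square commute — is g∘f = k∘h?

1) trace f;g:
  e0=[1,0,0] f→[2,0,1] g→[1,0,0]
  e1=[0,1,0] f→[1,1,1] g→[2,0,2]
  e2=[0,0,1] f→[1,2,0] g→[2,0,1]
  composite₁ = (1 2 2; 0 0 0; 0 2 1)
2) trace h;k:
  e0=[1,0,0] h→[1,1,0] k→[0,0,0]
  e1=[0,1,0] h→[0,2,2] k→[0,0,2]
  e2=[0,0,1] h→[0,0,1] k→[2,0,1]
  composite₂ = (0 0 2; 0 0 0; 0 2 1)
Equal? NO — does not commute

Answer: DOES NOT COMMUTE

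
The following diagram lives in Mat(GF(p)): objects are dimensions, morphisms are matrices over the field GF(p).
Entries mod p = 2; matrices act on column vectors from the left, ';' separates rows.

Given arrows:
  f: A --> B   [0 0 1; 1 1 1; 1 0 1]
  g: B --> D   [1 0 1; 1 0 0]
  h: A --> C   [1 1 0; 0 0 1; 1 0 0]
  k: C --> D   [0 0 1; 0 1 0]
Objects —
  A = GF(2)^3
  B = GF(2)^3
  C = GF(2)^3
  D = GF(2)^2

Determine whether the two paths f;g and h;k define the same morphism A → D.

1) trace f;g:
  e0=⟨1,0,0⟩ f-->⟨0,1,1⟩ g-->⟨1,0⟩
  e1=⟨0,1,0⟩ f-->⟨0,1,0⟩ g-->⟨0,0⟩
  e2=⟨0,0,1⟩ f-->⟨1,1,1⟩ g-->⟨0,1⟩
  ⟦path⟧₁ = [1 0 0; 0 0 1]
2) trace h;k:
  e0=⟨1,0,0⟩ h-->⟨1,0,1⟩ k-->⟨1,0⟩
  e1=⟨0,1,0⟩ h-->⟨1,0,0⟩ k-->⟨0,0⟩
  e2=⟨0,0,1⟩ h-->⟨0,1,0⟩ k-->⟨0,1⟩
  ⟦path⟧₂ = [1 0 0; 0 0 1]
Equal? same morphism ✓

Answer: COMMUTES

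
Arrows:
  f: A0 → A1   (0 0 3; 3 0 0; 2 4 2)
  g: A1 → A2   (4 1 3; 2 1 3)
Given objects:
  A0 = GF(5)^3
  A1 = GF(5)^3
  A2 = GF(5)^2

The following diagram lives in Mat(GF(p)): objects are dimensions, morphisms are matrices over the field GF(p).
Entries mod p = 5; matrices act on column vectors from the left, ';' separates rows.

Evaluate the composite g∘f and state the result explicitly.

  e0=[1,0,0] f→[0,3,2] g→[4,4]
  e1=[0,1,0] f→[0,0,4] g→[2,2]
  e2=[0,0,1] f→[3,0,2] g→[3,2]
⟦path⟧: (4 2 3; 4 2 2)

Answer: (4 2 3; 4 2 2)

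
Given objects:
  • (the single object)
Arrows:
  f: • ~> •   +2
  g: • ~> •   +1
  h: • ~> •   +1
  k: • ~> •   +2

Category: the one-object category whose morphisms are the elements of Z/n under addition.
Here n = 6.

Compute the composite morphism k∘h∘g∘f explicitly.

Answer: +0

Trace:
  0 +2≡2 +1≡3 +1≡4 +2≡0  (mod 6)
⟦path⟧: +0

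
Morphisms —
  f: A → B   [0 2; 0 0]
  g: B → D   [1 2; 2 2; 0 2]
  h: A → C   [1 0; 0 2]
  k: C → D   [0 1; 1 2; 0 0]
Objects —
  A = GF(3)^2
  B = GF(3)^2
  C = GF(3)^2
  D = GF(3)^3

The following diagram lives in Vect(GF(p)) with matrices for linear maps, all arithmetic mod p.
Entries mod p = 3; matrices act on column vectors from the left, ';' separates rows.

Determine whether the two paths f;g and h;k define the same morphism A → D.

Along f;g (path 1):
  e0=[1,0] f→[0,0] g→[0,0,0]
  e1=[0,1] f→[2,0] g→[2,1,0]
  composite₁ = [0 2; 0 1; 0 0]
Along h;k (path 2):
  e0=[1,0] h→[1,0] k→[0,1,0]
  e1=[0,1] h→[0,2] k→[2,1,0]
  composite₂ = [0 2; 1 1; 0 0]
Equal? NO — does not commute

Answer: DOES NOT COMMUTE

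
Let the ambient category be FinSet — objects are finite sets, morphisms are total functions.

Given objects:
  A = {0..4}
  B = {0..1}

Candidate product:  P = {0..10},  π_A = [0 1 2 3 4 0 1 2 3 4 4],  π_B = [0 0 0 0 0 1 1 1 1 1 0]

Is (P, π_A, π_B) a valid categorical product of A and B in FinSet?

|A|·|B| = 5·2 = 10;  |P| = 11
  → cardinalities differ; no bijection possible.

Answer: NOT A VALID PRODUCT — |P|=11 ≠ |A|·|B|=10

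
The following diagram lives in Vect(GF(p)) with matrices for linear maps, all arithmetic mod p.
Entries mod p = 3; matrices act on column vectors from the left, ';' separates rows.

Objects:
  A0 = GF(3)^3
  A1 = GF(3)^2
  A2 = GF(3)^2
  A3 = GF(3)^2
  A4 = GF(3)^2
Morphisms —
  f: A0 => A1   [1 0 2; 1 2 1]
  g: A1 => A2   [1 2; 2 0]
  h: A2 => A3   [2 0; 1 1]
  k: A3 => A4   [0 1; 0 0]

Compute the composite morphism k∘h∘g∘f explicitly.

Answer: [2 1 2; 0 0 0]

Trace:
  e0=(1,0,0) f=>(1,1) g=>(0,2) h=>(0,2) k=>(2,0)
  e1=(0,1,0) f=>(0,2) g=>(1,0) h=>(2,1) k=>(1,0)
  e2=(0,0,1) f=>(2,1) g=>(1,1) h=>(2,2) k=>(2,0)
⟦path⟧: [2 1 2; 0 0 0]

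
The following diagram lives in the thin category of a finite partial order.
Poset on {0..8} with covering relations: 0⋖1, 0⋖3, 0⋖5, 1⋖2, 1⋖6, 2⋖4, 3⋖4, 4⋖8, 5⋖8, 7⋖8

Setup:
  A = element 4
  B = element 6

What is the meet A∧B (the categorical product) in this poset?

Answer: A∧B = 1

Derivation:
Lower bounds of A=4 and B=6: {0,1}
  0 ≤ 1
  1 ≤ 1
glb = 1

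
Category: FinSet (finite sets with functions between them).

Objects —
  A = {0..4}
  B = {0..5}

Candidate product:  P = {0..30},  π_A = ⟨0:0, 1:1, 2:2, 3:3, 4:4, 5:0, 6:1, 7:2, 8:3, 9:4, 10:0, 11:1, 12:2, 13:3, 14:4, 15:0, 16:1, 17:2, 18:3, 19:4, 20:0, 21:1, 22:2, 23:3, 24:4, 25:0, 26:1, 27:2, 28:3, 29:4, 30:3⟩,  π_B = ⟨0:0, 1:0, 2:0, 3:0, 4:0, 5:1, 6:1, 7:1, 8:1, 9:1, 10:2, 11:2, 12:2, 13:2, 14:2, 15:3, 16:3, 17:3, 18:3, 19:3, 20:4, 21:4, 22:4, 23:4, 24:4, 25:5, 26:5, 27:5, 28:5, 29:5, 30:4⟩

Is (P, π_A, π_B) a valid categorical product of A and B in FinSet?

|A|·|B| = 5·6 = 30;  |P| = 31
  → cardinalities differ; no bijection possible.

Answer: NOT A VALID PRODUCT — |P|=31 ≠ |A|·|B|=30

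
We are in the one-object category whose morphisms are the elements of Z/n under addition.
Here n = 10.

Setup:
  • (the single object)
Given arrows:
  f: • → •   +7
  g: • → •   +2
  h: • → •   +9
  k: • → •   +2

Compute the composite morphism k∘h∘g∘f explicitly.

Answer: +0

Work:
  0 +7≡7 +2≡9 +9≡8 +2≡0  (mod 10)
composite: +0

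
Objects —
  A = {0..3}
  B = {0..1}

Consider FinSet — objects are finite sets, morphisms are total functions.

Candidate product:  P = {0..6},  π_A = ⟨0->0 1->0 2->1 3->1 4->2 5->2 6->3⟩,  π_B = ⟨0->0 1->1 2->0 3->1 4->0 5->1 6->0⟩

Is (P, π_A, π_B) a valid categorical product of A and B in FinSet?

|A|·|B| = 4·2 = 8;  |P| = 7
  → cardinalities differ; no bijection possible.

Answer: NOT A VALID PRODUCT — |P|=7 ≠ |A|·|B|=8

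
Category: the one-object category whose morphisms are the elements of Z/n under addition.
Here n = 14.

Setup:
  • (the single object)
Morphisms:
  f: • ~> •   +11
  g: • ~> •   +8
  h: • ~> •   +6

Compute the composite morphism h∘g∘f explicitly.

  0 +11≡11 +8≡5 +6≡11  (mod 14)
⟦path⟧: +11

Answer: +11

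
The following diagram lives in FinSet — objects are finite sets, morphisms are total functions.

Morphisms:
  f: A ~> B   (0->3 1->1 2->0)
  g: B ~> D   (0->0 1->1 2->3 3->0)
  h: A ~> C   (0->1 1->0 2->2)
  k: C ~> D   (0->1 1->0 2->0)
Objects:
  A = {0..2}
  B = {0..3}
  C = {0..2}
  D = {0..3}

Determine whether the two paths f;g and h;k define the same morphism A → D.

Answer: COMMUTES

Trace:
Along f;g (path 1):
  0 f~>3 g~>0
  1 f~>1 g~>1
  2 f~>0 g~>0
  ⟦path⟧₁ = (0->0 1->1 2->0)
Along h;k (path 2):
  0 h~>1 k~>0
  1 h~>0 k~>1
  2 h~>2 k~>0
  ⟦path⟧₂ = (0->0 1->1 2->0)
Equal? same morphism ✓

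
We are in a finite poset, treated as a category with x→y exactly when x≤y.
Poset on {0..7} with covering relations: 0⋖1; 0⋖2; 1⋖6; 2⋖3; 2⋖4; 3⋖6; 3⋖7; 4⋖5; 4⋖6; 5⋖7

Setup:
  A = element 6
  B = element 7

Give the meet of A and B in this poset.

Answer: NO MEET EXISTS

Derivation:
{x : x<=A ∧ x<=B} = {0,2,3,4}  (A=6, B=7)
  maximal lower bounds 3 and 4 are incomparable: neither 3<=4 nor 4<=3
→ no greatest lower bound exists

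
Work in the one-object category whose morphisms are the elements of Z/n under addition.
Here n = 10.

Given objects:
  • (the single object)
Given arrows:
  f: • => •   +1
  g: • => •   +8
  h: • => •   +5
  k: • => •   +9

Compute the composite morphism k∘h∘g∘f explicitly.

Answer: +3

Derivation:
  0 +1≡1 +8≡9 +5≡4 +9≡3  (mod 10)
composite: +3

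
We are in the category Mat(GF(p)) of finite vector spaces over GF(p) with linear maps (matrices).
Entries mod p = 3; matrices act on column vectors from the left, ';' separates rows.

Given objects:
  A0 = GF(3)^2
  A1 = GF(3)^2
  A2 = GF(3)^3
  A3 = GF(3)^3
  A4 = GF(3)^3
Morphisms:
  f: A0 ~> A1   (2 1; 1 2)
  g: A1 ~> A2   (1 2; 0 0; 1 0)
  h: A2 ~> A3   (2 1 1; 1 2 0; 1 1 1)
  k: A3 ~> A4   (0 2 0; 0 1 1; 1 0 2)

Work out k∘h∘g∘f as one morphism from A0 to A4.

  e0=[1,0] f~>[2,1] g~>[1,0,2] h~>[1,1,0] k~>[2,1,1]
  e1=[0,1] f~>[1,2] g~>[2,0,1] h~>[2,2,0] k~>[1,2,2]
⟦path⟧: (2 1; 1 2; 1 2)

Answer: (2 1; 1 2; 1 2)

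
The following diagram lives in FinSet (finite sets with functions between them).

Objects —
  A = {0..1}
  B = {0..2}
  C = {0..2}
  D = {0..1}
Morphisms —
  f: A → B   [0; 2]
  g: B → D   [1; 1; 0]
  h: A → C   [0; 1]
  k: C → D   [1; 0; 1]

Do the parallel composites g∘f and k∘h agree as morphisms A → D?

Answer: COMMUTES

Trace:
1) trace f;g:
  0 f→0 g→1
  1 f→2 g→0
  ⟦path⟧₁ = [1; 0]
2) trace h;k:
  0 h→0 k→1
  1 h→1 k→0
  ⟦path⟧₂ = [1; 0]
Equal? same morphism ✓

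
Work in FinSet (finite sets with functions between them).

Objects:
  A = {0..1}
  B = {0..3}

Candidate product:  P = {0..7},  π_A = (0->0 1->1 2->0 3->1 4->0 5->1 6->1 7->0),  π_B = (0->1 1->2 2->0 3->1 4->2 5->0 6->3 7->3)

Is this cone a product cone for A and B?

Answer: VALID PRODUCT

Derivation:
|A|·|B| = 2·4 = 8;  |P| = 8
Check the pairing map k ↦ (π_A(k), π_B(k)):
  0 -> (0,1)
  1 -> (1,2)
  2 -> (0,0)
  3 -> (1,1)
  4 -> (0,2)
  5 -> (1,0)
  6 -> (1,3)
  7 -> (0,3)
distinct pairs in image: 8 / 8 needed
  → bijection onto A×B; projections well-typed.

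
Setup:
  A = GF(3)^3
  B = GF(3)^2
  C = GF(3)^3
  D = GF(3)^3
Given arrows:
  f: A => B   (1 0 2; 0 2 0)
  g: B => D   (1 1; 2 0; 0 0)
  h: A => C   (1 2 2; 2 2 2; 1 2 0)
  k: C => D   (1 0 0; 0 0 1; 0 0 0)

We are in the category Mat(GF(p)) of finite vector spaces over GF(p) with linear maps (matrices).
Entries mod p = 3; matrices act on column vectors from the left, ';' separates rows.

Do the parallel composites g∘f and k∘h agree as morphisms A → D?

Along f;g (path 1):
  e0=⟨1,0,0⟩ f=>⟨1,0⟩ g=>⟨1,2,0⟩
  e1=⟨0,1,0⟩ f=>⟨0,2⟩ g=>⟨2,0,0⟩
  e2=⟨0,0,1⟩ f=>⟨2,0⟩ g=>⟨2,1,0⟩
  result₁ = (1 2 2; 2 0 1; 0 0 0)
Along h;k (path 2):
  e0=⟨1,0,0⟩ h=>⟨1,2,1⟩ k=>⟨1,1,0⟩
  e1=⟨0,1,0⟩ h=>⟨2,2,2⟩ k=>⟨2,2,0⟩
  e2=⟨0,0,1⟩ h=>⟨2,2,0⟩ k=>⟨2,0,0⟩
  result₂ = (1 2 2; 1 2 0; 0 0 0)
Equal? differ; not commutative

Answer: DOES NOT COMMUTE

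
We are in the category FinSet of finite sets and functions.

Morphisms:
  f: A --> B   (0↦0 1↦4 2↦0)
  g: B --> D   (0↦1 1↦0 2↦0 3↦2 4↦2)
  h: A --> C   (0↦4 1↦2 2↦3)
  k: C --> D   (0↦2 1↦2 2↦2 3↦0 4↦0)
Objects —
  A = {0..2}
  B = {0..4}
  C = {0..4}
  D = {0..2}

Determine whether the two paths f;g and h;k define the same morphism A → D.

Along f;g (path 1):
  0 f-->0 g-->1
  1 f-->4 g-->2
  2 f-->0 g-->1
  ⟦path⟧₁ = (0↦1 1↦2 2↦1)
Along h;k (path 2):
  0 h-->4 k-->0
  1 h-->2 k-->2
  2 h-->3 k-->0
  ⟦path⟧₂ = (0↦0 1↦2 2↦0)
Equal? NO — does not commute

Answer: DOES NOT COMMUTE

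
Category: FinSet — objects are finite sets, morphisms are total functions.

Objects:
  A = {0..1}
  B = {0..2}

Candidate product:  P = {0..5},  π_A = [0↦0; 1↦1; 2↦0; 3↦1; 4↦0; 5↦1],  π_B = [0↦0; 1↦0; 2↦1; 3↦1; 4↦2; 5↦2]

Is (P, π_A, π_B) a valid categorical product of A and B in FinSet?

Answer: VALID PRODUCT

Work:
|A|·|B| = 2·3 = 6;  |P| = 6
Check the pairing map k ↦ (π_A(k), π_B(k)):
  0 ↦ (0,0)
  1 ↦ (1,0)
  2 ↦ (0,1)
  3 ↦ (1,1)
  4 ↦ (0,2)
  5 ↦ (1,2)
distinct pairs in image: 6 / 6 needed
  → bijection onto A×B; projections well-typed.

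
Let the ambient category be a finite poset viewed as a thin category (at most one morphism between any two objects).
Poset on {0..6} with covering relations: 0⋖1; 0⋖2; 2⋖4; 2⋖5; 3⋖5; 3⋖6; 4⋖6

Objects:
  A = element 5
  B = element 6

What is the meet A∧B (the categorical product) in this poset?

{x : x⊑A ∧ x⊑B} = {0,2,3}  (A=5, B=6)
  maximal lower bounds 2 and 3 are incomparable: neither 2⊑3 nor 3⊑2
→ no greatest lower bound exists

Answer: NO MEET EXISTS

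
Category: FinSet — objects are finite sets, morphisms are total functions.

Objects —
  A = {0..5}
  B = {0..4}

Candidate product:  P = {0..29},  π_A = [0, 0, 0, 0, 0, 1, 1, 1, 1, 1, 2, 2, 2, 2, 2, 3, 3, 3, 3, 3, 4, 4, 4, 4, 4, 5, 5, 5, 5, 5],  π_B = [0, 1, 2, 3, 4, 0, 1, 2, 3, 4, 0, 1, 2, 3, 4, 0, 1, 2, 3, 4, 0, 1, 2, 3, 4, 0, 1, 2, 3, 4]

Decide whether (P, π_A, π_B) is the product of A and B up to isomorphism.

|A|·|B| = 6·5 = 30;  |P| = 30
Check the pairing map k ↦ (π_A(k), π_B(k)):
  0 : (0,0)
  1 : (0,1)
  2 : (0,2)
  3 : (0,3)
  4 : (0,4)
  5 : (1,0)
  6 : (1,1)
  7 : (1,2)
  8 : (1,3)
  9 : (1,4)
  10 : (2,0)
  11 : (2,1)
  12 : (2,2)
  13 : (2,3)
  14 : (2,4)
  15 : (3,0)
  16 : (3,1)
  17 : (3,2)
  18 : (3,3)
  19 : (3,4)
  20 : (4,0)
  21 : (4,1)
  22 : (4,2)
  23 : (4,3)
  24 : (4,4)
  25 : (5,0)
  26 : (5,1)
  27 : (5,2)
  28 : (5,3)
  29 : (5,4)
distinct pairs in image: 30 / 30 needed
  → bijection onto A×B; projections well-typed.

Answer: VALID PRODUCT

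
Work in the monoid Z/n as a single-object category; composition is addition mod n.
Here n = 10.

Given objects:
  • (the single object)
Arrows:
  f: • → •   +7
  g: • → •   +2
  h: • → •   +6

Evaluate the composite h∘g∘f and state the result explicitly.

  0 +7≡7 +2≡9 +6≡5  (mod 10)
composite: +5

Answer: +5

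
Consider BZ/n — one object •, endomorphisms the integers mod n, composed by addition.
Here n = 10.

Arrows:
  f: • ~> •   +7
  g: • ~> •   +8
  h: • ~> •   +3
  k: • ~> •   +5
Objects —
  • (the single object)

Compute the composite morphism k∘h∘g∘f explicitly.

Answer: +3

Derivation:
  0 +7≡7 +8≡5 +3≡8 +5≡3  (mod 10)
result: +3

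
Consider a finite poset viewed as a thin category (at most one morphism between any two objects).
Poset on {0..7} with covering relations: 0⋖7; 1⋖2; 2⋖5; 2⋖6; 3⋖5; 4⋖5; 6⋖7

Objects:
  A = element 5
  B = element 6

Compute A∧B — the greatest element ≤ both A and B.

Lower bounds of A=5 and B=6: {1,2}
  1 ≤ 2
  2 ≤ 2
glb = 2

Answer: A∧B = 2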